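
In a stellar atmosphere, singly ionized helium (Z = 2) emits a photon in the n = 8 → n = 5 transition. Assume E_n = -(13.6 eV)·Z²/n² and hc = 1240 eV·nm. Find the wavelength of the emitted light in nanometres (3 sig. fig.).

935 nm

For Z = 2 the level energies scale as Z², so the effective Rydberg energy is 13.6 × 4 = 54.40 eV.
ΔE = 54.40 × (1/5² − 1/8²) = 54.40 × 0.02438 = 1.326 eV.
λ = hc/ΔE = 1240 / 1.326 = 935 nm.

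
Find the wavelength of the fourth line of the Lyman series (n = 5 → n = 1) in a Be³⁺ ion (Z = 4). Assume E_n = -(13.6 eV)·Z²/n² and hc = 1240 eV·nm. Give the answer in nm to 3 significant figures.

5.94 nm

The Lyman series terminates on n_f = 1; the fourth line has n_i = 1+4 = 5.
ΔE = 217.6 × (1/1² − 1/5²) = 208.9 eV.
λ = 1240 / 208.9 = 5.94 nm.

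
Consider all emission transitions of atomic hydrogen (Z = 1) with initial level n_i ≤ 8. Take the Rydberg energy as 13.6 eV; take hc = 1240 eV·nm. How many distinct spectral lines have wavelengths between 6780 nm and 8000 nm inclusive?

Enumerate all n_i → n_f pairs with 1 ≤ n_f < n_i ≤ 8 and compute λ = 1240 / [13.6·1·(1/n_f² − 1/n_i²)].
Lines falling in [6780, 8000] nm: 6→5 (7460 nm), 8→6 (7503 nm).

2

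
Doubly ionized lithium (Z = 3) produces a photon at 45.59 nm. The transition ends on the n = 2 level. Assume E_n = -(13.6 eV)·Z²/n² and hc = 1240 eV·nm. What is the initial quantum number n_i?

n_i = 6

The photon energy is ΔE = hc/λ = 1240 / 45.59 = 27.20 eV.
With Z = 3, ΔE = 122.4 × (1/n_f² − 1/n_i²), so 1/n_f² − 1/n_i² = 0.2222.
With n_f = 2: 1/n_i² = 1/4 − 0.2222 = 0.02779, so n_i ≈ 6.00.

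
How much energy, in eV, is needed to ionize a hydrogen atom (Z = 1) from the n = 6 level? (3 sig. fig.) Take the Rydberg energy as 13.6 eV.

0.378 eV

E_6 = −13.60/36 = −0.378 eV, so ionization (to E = 0) requires 0.378 eV.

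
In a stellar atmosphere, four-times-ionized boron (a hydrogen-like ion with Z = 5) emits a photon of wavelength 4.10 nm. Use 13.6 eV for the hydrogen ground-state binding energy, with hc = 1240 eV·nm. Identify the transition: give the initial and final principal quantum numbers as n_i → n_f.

n_i = 3, n_f = 1

The photon energy is ΔE = hc/λ = 1240 / 4.10 = 302.4 eV.
With Z = 5, ΔE = 340.0 × (1/n_f² − 1/n_i²), so 1/n_f² − 1/n_i² = 0.8895.
Trying n_f = 1 gives 1/n_i² = 0.1105, i.e. n_i ≈ 3; this pair matches.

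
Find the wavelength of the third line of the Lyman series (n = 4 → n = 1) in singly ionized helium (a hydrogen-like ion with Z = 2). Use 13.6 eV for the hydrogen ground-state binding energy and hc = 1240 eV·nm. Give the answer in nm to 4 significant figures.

The Lyman series terminates on n_f = 1; the third line has n_i = 1+3 = 4.
ΔE = 54.40 × (1/1² − 1/4²) = 51.00 eV.
λ = 1240 / 51.00 = 24.31 nm.

24.31 nm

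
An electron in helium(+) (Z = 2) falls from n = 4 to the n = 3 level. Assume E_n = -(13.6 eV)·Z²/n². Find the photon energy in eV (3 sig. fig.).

The Bohr energies scale as Z², so for Z = 2: E_n = −54.40/n² eV.
E_4 = −54.40/16 = −3.400 eV and E_3 = −54.40/9 = −6.044 eV.
The photon energy is |E_4 − E_3| = 2.64 eV.

2.64 eV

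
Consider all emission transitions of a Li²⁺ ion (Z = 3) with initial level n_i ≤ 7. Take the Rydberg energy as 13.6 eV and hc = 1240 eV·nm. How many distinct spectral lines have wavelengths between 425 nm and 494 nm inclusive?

1

Enumerate all n_i → n_f pairs with 1 ≤ n_f < n_i ≤ 7 and compute λ = 1240 / [13.6·9·(1/n_f² − 1/n_i²)].
Lines falling in [425, 494] nm: 5→4 (450.3 nm).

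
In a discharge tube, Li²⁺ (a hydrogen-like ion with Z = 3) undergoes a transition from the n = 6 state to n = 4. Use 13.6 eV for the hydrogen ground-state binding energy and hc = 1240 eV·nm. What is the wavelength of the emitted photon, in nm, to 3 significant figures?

292 nm

For Z = 3 the level energies scale as Z², so the effective Rydberg energy is 13.6 × 9 = 122.4 eV.
ΔE = 122.4 × (1/4² − 1/6²) = 122.4 × 0.03472 = 4.250 eV.
λ = hc/ΔE = 1240 / 4.250 = 292 nm.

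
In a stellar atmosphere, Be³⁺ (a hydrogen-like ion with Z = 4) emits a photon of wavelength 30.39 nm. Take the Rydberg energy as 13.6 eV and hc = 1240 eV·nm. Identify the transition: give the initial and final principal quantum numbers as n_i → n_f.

The photon energy is ΔE = hc/λ = 1240 / 30.39 = 40.80 eV.
With Z = 4, ΔE = 217.6 × (1/n_f² − 1/n_i²), so 1/n_f² − 1/n_i² = 0.1875.
Trying n_f = 2 gives 1/n_i² = 0.06249, i.e. n_i ≈ 4; this pair matches.

n_i = 4, n_f = 2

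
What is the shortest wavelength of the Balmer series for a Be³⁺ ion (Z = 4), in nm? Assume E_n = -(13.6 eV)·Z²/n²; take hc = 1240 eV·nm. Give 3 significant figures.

The Balmer series has lower level n_f = 2; the series limit corresponds to n_i → ∞.
ΔE_max = 13.6 × 16 / 2² = 54.40 eV.
λ_min = 1240 / 54.40 = 22.8 nm.

22.8 nm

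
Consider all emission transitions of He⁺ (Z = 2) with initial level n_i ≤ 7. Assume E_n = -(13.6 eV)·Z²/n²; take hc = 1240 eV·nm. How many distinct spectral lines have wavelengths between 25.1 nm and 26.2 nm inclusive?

1

Enumerate all n_i → n_f pairs with 1 ≤ n_f < n_i ≤ 7 and compute λ = 1240 / [13.6·4·(1/n_f² − 1/n_i²)].
Lines falling in [25.1, 26.2] nm: 3→1 (25.64 nm).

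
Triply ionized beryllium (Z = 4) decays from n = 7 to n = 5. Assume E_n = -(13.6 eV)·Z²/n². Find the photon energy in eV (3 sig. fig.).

The Bohr energies scale as Z², so for Z = 4: E_n = −217.6/n² eV.
E_7 = −217.6/49 = −4.441 eV and E_5 = −217.6/25 = −8.704 eV.
The photon energy is |E_7 − E_5| = 4.26 eV.

4.26 eV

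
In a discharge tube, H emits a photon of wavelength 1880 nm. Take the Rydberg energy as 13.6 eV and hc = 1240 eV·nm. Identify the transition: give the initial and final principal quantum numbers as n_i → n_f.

The photon energy is ΔE = hc/λ = 1240 / 1880 = 0.6596 eV.
With Z = 1, ΔE = 13.60 × (1/n_f² − 1/n_i²), so 1/n_f² − 1/n_i² = 0.04850.
Trying n_f = 3 gives 1/n_i² = 0.06261, i.e. n_i ≈ 4; this pair matches.

n_i = 4, n_f = 3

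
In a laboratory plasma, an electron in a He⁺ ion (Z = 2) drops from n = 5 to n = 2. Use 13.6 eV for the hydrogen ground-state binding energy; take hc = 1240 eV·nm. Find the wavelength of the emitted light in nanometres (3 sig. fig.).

109 nm

For Z = 2 the level energies scale as Z², so the effective Rydberg energy is 13.6 × 4 = 54.40 eV.
ΔE = 54.40 × (1/2² − 1/5²) = 54.40 × 0.2100 = 11.42 eV.
λ = hc/ΔE = 1240 / 11.42 = 109 nm.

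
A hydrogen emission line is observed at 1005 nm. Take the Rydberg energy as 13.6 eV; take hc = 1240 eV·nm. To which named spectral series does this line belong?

ΔE = 1240/1005 = 1.234 eV.
This matches 13.6 × (1/3² − 1/7²), so n_f = 3: the Paschen series.

Paschen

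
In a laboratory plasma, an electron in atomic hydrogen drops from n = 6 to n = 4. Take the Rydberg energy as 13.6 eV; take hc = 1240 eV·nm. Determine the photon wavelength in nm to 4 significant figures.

ΔE = 13.60 × (1/4² − 1/6²) = 13.60 × 0.03472 = 0.4722 eV.
λ = hc/ΔE = 1240 / 0.4722 = 2626 nm.

2626 nm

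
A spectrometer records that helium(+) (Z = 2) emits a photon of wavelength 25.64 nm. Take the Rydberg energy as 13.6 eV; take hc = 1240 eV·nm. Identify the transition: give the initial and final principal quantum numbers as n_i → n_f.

n_i = 3, n_f = 1

The photon energy is ΔE = hc/λ = 1240 / 25.64 = 48.36 eV.
With Z = 2, ΔE = 54.40 × (1/n_f² − 1/n_i²), so 1/n_f² − 1/n_i² = 0.8890.
Trying n_f = 1 gives 1/n_i² = 0.1110, i.e. n_i ≈ 3; this pair matches.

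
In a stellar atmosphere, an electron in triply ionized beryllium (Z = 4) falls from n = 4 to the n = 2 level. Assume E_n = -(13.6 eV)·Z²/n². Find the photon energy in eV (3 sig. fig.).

40.8 eV

The Bohr energies scale as Z², so for Z = 4: E_n = −217.6/n² eV.
E_4 = −217.6/16 = −13.60 eV and E_2 = −217.6/4 = −54.40 eV.
The photon energy is |E_4 − E_2| = 40.8 eV.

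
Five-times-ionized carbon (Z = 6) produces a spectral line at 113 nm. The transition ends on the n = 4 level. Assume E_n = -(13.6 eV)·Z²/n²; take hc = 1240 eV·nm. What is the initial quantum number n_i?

n_i = 5

The photon energy is ΔE = hc/λ = 1240 / 113 = 10.97 eV.
With Z = 6, ΔE = 489.6 × (1/n_f² − 1/n_i²), so 1/n_f² − 1/n_i² = 0.02241.
With n_f = 4: 1/n_i² = 1/16 − 0.02241 = 0.04009, so n_i ≈ 4.99.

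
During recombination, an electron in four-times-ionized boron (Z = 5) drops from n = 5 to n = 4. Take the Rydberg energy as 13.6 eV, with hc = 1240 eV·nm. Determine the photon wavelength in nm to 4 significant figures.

162.1 nm

For Z = 5 the level energies scale as Z², so the effective Rydberg energy is 13.6 × 25 = 340.0 eV.
ΔE = 340.0 × (1/4² − 1/5²) = 340.0 × 0.02250 = 7.650 eV.
λ = hc/ΔE = 1240 / 7.650 = 162.1 nm.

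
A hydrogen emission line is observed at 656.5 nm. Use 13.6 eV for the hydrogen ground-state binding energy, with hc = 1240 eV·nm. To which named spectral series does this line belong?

ΔE = 1240/656.5 = 1.889 eV.
This matches 13.6 × (1/2² − 1/3²), so n_f = 2: the Balmer series.

Balmer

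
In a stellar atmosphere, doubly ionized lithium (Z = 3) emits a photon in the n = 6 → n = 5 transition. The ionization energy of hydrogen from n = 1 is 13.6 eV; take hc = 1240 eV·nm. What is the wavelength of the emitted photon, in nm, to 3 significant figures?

829 nm

For Z = 3 the level energies scale as Z², so the effective Rydberg energy is 13.6 × 9 = 122.4 eV.
ΔE = 122.4 × (1/5² − 1/6²) = 122.4 × 0.01222 = 1.496 eV.
λ = hc/ΔE = 1240 / 1.496 = 829 nm.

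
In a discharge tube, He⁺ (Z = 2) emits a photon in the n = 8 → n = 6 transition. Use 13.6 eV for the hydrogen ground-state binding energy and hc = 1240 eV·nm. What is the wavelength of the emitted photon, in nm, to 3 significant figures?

1880 nm

For Z = 2 the level energies scale as Z², so the effective Rydberg energy is 13.6 × 4 = 54.40 eV.
ΔE = 54.40 × (1/6² − 1/8²) = 54.40 × 0.01215 = 0.6611 eV.
λ = hc/ΔE = 1240 / 0.6611 = 1880 nm.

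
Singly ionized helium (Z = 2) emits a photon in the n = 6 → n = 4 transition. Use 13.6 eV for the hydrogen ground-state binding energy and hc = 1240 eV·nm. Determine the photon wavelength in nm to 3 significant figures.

656 nm

For Z = 2 the level energies scale as Z², so the effective Rydberg energy is 13.6 × 4 = 54.40 eV.
ΔE = 54.40 × (1/4² − 1/6²) = 54.40 × 0.03472 = 1.889 eV.
λ = hc/ΔE = 1240 / 1.889 = 656 nm.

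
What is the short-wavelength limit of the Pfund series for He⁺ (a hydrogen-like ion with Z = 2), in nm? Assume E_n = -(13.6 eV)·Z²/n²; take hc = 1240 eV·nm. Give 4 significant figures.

569.9 nm

The Pfund series has lower level n_f = 5; the series limit corresponds to n_i → ∞.
ΔE_max = 13.6 × 4 / 5² = 2.176 eV.
λ_min = 1240 / 2.176 = 569.9 nm.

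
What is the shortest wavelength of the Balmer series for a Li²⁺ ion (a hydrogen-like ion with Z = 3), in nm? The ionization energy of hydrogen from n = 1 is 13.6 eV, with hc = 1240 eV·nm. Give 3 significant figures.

40.5 nm

The Balmer series has lower level n_f = 2; the series limit corresponds to n_i → ∞.
ΔE_max = 13.6 × 9 / 2² = 30.60 eV.
λ_min = 1240 / 30.60 = 40.5 nm.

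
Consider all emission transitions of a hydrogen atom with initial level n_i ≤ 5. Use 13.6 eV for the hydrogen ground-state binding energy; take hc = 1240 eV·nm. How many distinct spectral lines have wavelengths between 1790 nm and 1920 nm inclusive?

Enumerate all n_i → n_f pairs with 1 ≤ n_f < n_i ≤ 5 and compute λ = 1240 / [13.6·1·(1/n_f² − 1/n_i²)].
Lines falling in [1790, 1920] nm: 4→3 (1876 nm).

1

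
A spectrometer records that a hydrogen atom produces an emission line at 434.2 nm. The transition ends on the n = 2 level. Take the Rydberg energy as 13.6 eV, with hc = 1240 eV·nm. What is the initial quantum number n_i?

n_i = 5

The photon energy is ΔE = hc/λ = 1240 / 434.2 = 2.856 eV.
With Z = 1, ΔE = 13.60 × (1/n_f² − 1/n_i²), so 1/n_f² − 1/n_i² = 0.2100.
With n_f = 2: 1/n_i² = 1/4 − 0.2100 = 0.04001, so n_i ≈ 5.00.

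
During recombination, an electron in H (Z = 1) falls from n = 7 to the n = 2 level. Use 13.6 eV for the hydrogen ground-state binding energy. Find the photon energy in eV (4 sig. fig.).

E_7 = −13.60/49 = −0.2776 eV and E_2 = −13.60/4 = −3.400 eV.
The photon energy is |E_7 − E_2| = 3.122 eV.

3.122 eV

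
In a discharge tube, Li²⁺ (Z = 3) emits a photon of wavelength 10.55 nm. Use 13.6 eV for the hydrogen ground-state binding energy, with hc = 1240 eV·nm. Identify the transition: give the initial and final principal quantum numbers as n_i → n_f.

The photon energy is ΔE = hc/λ = 1240 / 10.55 = 117.5 eV.
With Z = 3, ΔE = 122.4 × (1/n_f² − 1/n_i²), so 1/n_f² − 1/n_i² = 0.9603.
Trying n_f = 1 gives 1/n_i² = 0.03974, i.e. n_i ≈ 5; this pair matches.

n_i = 5, n_f = 1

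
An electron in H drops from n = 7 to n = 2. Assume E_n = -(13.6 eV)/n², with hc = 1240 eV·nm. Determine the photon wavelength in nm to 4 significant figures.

ΔE = 13.60 × (1/2² − 1/7²) = 13.60 × 0.2296 = 3.122 eV.
λ = hc/ΔE = 1240 / 3.122 = 397.1 nm.
This line belongs to the Balmer series.

397.1 nm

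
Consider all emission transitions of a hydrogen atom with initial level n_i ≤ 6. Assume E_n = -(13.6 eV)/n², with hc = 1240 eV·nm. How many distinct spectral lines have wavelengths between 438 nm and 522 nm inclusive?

Enumerate all n_i → n_f pairs with 1 ≤ n_f < n_i ≤ 6 and compute λ = 1240 / [13.6·1·(1/n_f² − 1/n_i²)].
Lines falling in [438, 522] nm: 4→2 (486.3 nm).

1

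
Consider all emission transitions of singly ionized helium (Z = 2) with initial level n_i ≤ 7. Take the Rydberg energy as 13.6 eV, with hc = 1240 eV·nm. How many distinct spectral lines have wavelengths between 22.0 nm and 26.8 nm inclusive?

Enumerate all n_i → n_f pairs with 1 ≤ n_f < n_i ≤ 7 and compute λ = 1240 / [13.6·4·(1/n_f² − 1/n_i²)].
Lines falling in [22.0, 26.8] nm: 7→1 (23.27 nm), 6→1 (23.45 nm), 5→1 (23.74 nm), 4→1 (24.31 nm), 3→1 (25.64 nm).

5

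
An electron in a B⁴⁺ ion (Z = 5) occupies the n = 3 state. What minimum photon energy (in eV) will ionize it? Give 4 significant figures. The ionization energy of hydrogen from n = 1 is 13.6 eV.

37.78 eV

E_n = −13.6 Z²/n² = −340.0/n² eV for Z = 5.
E_3 = −340.0/9 = −37.78 eV, so ionization (to E = 0) requires 37.78 eV.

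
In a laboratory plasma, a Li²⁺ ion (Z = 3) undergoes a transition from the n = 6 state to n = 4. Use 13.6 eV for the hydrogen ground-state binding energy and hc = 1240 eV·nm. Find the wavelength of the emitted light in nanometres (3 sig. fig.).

For Z = 3 the level energies scale as Z², so the effective Rydberg energy is 13.6 × 9 = 122.4 eV.
ΔE = 122.4 × (1/4² − 1/6²) = 122.4 × 0.03472 = 4.250 eV.
λ = hc/ΔE = 1240 / 4.250 = 292 nm.

292 nm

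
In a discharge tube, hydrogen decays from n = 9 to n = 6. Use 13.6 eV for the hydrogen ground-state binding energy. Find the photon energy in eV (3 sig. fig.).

0.210 eV

E_9 = −13.60/81 = −0.1679 eV and E_6 = −13.60/36 = −0.3778 eV.
The photon energy is |E_9 − E_6| = 0.210 eV.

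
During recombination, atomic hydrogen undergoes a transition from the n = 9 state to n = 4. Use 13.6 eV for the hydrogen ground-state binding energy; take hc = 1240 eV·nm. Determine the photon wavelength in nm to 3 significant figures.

1820 nm

ΔE = 13.60 × (1/4² − 1/9²) = 13.60 × 0.05015 = 0.6821 eV.
λ = hc/ΔE = 1240 / 0.6821 = 1820 nm.
This line belongs to the Brackett series.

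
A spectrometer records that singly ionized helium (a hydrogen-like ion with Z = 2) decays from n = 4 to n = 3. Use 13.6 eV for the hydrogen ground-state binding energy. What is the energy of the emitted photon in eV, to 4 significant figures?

The Bohr energies scale as Z², so for Z = 2: E_n = −54.40/n² eV.
E_4 = −54.40/16 = −3.400 eV and E_3 = −54.40/9 = −6.044 eV.
The photon energy is |E_4 − E_3| = 2.644 eV.

2.644 eV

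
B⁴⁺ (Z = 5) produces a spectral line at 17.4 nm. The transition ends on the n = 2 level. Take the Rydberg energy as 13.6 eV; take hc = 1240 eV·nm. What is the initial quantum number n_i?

n_i = 5

The photon energy is ΔE = hc/λ = 1240 / 17.4 = 71.26 eV.
With Z = 5, ΔE = 340.0 × (1/n_f² − 1/n_i²), so 1/n_f² − 1/n_i² = 0.2096.
With n_f = 2: 1/n_i² = 1/4 − 0.2096 = 0.04040, so n_i ≈ 4.98.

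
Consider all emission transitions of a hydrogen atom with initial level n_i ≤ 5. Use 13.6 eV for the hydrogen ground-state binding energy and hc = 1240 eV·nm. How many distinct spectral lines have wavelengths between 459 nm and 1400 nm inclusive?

Enumerate all n_i → n_f pairs with 1 ≤ n_f < n_i ≤ 5 and compute λ = 1240 / [13.6·1·(1/n_f² − 1/n_i²)].
Lines falling in [459, 1400] nm: 4→2 (486.3 nm), 3→2 (656.5 nm), 5→3 (1282 nm).

3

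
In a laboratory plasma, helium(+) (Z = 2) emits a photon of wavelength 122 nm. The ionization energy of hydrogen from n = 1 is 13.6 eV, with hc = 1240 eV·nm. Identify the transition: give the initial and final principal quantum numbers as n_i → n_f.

The photon energy is ΔE = hc/λ = 1240 / 122 = 10.16 eV.
With Z = 2, ΔE = 54.40 × (1/n_f² − 1/n_i²), so 1/n_f² − 1/n_i² = 0.1868.
Trying n_f = 2 gives 1/n_i² = 0.06316, i.e. n_i ≈ 4; this pair matches.

n_i = 4, n_f = 2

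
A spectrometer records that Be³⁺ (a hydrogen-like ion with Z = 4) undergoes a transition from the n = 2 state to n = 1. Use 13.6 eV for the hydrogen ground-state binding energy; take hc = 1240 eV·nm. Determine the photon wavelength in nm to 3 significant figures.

7.60 nm

For Z = 4 the level energies scale as Z², so the effective Rydberg energy is 13.6 × 16 = 217.6 eV.
ΔE = 217.6 × (1/1² − 1/2²) = 217.6 × 0.7500 = 163.2 eV.
λ = hc/ΔE = 1240 / 163.2 = 7.60 nm.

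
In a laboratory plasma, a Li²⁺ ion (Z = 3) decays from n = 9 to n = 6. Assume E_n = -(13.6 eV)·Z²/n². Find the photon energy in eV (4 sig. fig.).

1.889 eV

The Bohr energies scale as Z², so for Z = 3: E_n = −122.4/n² eV.
E_9 = −122.4/81 = −1.511 eV and E_6 = −122.4/36 = −3.400 eV.
The photon energy is |E_9 − E_6| = 1.889 eV.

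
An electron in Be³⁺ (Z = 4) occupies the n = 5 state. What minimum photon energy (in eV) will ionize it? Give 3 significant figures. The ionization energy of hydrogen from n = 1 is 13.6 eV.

8.70 eV

E_n = −13.6 Z²/n² = −217.6/n² eV for Z = 4.
E_5 = −217.6/25 = −8.70 eV, so ionization (to E = 0) requires 8.70 eV.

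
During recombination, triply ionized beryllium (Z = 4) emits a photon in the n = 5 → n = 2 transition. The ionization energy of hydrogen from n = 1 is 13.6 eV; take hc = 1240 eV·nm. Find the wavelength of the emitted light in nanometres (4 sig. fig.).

For Z = 4 the level energies scale as Z², so the effective Rydberg energy is 13.6 × 16 = 217.6 eV.
ΔE = 217.6 × (1/2² − 1/5²) = 217.6 × 0.2100 = 45.70 eV.
λ = hc/ΔE = 1240 / 45.70 = 27.14 nm.

27.14 nm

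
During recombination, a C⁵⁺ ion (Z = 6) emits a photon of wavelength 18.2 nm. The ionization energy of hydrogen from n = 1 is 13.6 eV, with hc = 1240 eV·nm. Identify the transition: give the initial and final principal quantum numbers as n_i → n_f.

n_i = 3, n_f = 2

The photon energy is ΔE = hc/λ = 1240 / 18.2 = 68.13 eV.
With Z = 6, ΔE = 489.6 × (1/n_f² − 1/n_i²), so 1/n_f² − 1/n_i² = 0.1392.
Trying n_f = 2 gives 1/n_i² = 0.1108, i.e. n_i ≈ 3; this pair matches.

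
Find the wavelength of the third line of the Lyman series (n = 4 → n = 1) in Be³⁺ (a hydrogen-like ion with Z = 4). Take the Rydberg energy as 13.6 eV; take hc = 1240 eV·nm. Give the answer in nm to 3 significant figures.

6.08 nm

The Lyman series terminates on n_f = 1; the third line has n_i = 1+3 = 4.
ΔE = 217.6 × (1/1² − 1/4²) = 204.0 eV.
λ = 1240 / 204.0 = 6.08 nm.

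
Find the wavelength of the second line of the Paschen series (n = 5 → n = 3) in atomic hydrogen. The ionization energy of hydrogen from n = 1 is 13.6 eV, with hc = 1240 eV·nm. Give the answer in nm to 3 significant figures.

The Paschen series terminates on n_f = 3; the second line has n_i = 3+2 = 5.
ΔE = 13.60 × (1/3² − 1/5²) = 0.9671 eV.
λ = 1240 / 0.9671 = 1280 nm.

1280 nm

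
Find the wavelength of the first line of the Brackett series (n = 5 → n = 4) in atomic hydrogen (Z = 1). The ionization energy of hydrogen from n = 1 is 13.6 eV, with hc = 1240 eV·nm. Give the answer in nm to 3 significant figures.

4050 nm

The Brackett series terminates on n_f = 4; the first line has n_i = 4+1 = 5.
ΔE = 13.60 × (1/4² − 1/5²) = 0.3060 eV.
λ = 1240 / 0.3060 = 4050 nm.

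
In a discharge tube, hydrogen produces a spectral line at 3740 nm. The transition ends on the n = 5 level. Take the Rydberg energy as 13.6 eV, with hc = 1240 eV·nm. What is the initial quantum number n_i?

n_i = 8

The photon energy is ΔE = hc/λ = 1240 / 3740 = 0.3316 eV.
With Z = 1, ΔE = 13.60 × (1/n_f² − 1/n_i²), so 1/n_f² − 1/n_i² = 0.02438.
With n_f = 5: 1/n_i² = 1/25 − 0.02438 = 0.01562, so n_i ≈ 8.00.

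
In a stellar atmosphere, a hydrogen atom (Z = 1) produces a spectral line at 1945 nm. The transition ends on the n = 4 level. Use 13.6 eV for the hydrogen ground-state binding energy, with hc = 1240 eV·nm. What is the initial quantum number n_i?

The photon energy is ΔE = hc/λ = 1240 / 1945 = 0.6375 eV.
With Z = 1, ΔE = 13.60 × (1/n_f² − 1/n_i²), so 1/n_f² − 1/n_i² = 0.04688.
With n_f = 4: 1/n_i² = 1/16 − 0.04688 = 0.01562, so n_i ≈ 8.00.

n_i = 8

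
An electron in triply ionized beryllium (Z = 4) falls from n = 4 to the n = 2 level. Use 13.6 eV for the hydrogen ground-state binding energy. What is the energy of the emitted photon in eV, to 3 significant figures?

40.8 eV

The Bohr energies scale as Z², so for Z = 4: E_n = −217.6/n² eV.
E_4 = −217.6/16 = −13.60 eV and E_2 = −217.6/4 = −54.40 eV.
The photon energy is |E_4 − E_2| = 40.8 eV.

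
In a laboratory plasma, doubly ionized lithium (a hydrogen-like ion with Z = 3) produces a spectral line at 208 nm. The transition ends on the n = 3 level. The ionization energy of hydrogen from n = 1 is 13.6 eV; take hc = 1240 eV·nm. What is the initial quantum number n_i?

The photon energy is ΔE = hc/λ = 1240 / 208 = 5.962 eV.
With Z = 3, ΔE = 122.4 × (1/n_f² − 1/n_i²), so 1/n_f² − 1/n_i² = 0.04871.
With n_f = 3: 1/n_i² = 1/9 − 0.04871 = 0.06241, so n_i ≈ 4.00.

n_i = 4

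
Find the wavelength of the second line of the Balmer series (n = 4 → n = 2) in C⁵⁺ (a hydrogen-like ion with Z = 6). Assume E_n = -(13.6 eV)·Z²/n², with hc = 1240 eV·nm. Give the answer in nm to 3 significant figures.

The Balmer series terminates on n_f = 2; the second line has n_i = 2+2 = 4.
ΔE = 489.6 × (1/2² − 1/4²) = 91.80 eV.
λ = 1240 / 91.80 = 13.5 nm.

13.5 nm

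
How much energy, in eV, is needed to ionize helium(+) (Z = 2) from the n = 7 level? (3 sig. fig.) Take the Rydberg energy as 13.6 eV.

1.11 eV

E_n = −13.6 Z²/n² = −54.40/n² eV for Z = 2.
E_7 = −54.40/49 = −1.11 eV, so ionization (to E = 0) requires 1.11 eV.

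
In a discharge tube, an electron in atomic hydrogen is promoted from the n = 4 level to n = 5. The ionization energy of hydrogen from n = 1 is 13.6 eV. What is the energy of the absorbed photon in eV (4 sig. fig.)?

E_5 = −13.60/25 = −0.5440 eV and E_4 = −13.60/16 = −0.8500 eV.
The photon energy is |E_5 − E_4| = 0.3060 eV.

0.3060 eV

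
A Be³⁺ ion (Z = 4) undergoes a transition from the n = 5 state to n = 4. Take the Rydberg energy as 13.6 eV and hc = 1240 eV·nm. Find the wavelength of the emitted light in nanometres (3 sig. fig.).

253 nm

For Z = 4 the level energies scale as Z², so the effective Rydberg energy is 13.6 × 16 = 217.6 eV.
ΔE = 217.6 × (1/4² − 1/5²) = 217.6 × 0.02250 = 4.896 eV.
λ = hc/ΔE = 1240 / 4.896 = 253 nm.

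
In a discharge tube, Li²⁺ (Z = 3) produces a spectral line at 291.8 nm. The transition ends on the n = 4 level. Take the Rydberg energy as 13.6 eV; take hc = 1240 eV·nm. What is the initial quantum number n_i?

The photon energy is ΔE = hc/λ = 1240 / 291.8 = 4.249 eV.
With Z = 3, ΔE = 122.4 × (1/n_f² − 1/n_i²), so 1/n_f² − 1/n_i² = 0.03472.
With n_f = 4: 1/n_i² = 1/16 − 0.03472 = 0.02778, so n_i ≈ 6.00.

n_i = 6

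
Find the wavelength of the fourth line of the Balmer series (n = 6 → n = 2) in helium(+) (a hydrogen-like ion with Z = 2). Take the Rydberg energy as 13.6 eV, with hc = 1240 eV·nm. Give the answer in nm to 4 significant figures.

102.6 nm

The Balmer series terminates on n_f = 2; the fourth line has n_i = 2+4 = 6.
ΔE = 54.40 × (1/2² − 1/6²) = 12.09 eV.
λ = 1240 / 12.09 = 102.6 nm.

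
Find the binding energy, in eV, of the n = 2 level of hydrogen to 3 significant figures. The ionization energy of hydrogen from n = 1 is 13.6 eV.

3.40 eV

E_2 = −13.60/4 = −3.40 eV, so ionization (to E = 0) requires 3.40 eV.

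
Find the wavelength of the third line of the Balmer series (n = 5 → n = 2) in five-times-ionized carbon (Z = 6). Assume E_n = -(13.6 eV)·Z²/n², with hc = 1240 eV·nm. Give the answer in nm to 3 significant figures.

The Balmer series terminates on n_f = 2; the third line has n_i = 2+3 = 5.
ΔE = 489.6 × (1/2² − 1/5²) = 102.8 eV.
λ = 1240 / 102.8 = 12.1 nm.

12.1 nm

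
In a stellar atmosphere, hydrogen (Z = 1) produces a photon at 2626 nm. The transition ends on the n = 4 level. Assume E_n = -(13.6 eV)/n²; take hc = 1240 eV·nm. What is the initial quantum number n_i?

The photon energy is ΔE = hc/λ = 1240 / 2626 = 0.4722 eV.
With Z = 1, ΔE = 13.60 × (1/n_f² − 1/n_i²), so 1/n_f² − 1/n_i² = 0.03472.
With n_f = 4: 1/n_i² = 1/16 − 0.03472 = 0.02778, so n_i ≈ 6.00.

n_i = 6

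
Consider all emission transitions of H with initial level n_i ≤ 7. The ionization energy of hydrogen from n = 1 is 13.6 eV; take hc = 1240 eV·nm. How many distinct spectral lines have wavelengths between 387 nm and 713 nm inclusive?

5

Enumerate all n_i → n_f pairs with 1 ≤ n_f < n_i ≤ 7 and compute λ = 1240 / [13.6·1·(1/n_f² − 1/n_i²)].
Lines falling in [387, 713] nm: 7→2 (397.1 nm), 6→2 (410.3 nm), 5→2 (434.2 nm), 4→2 (486.3 nm), 3→2 (656.5 nm).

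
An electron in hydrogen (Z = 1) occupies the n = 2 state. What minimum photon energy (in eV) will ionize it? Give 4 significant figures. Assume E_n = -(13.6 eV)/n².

3.400 eV

E_2 = −13.60/4 = −3.400 eV, so ionization (to E = 0) requires 3.400 eV.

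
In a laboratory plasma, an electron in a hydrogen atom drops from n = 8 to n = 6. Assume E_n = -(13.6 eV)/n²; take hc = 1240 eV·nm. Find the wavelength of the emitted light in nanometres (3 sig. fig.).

7500 nm

ΔE = 13.60 × (1/6² − 1/8²) = 13.60 × 0.01215 = 0.1653 eV.
λ = hc/ΔE = 1240 / 0.1653 = 7500 nm.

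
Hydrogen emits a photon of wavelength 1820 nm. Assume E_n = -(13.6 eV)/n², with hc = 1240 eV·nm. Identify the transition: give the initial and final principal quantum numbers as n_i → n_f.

The photon energy is ΔE = hc/λ = 1240 / 1820 = 0.6813 eV.
With Z = 1, ΔE = 13.60 × (1/n_f² − 1/n_i²), so 1/n_f² − 1/n_i² = 0.05010.
Trying n_f = 4 gives 1/n_i² = 0.01240, i.e. n_i ≈ 9; this pair matches.

n_i = 9, n_f = 4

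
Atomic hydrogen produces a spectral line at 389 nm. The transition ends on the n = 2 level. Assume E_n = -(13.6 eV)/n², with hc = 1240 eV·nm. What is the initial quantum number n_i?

The photon energy is ΔE = hc/λ = 1240 / 389 = 3.188 eV.
With Z = 1, ΔE = 13.60 × (1/n_f² − 1/n_i²), so 1/n_f² − 1/n_i² = 0.2344.
With n_f = 2: 1/n_i² = 1/4 − 0.2344 = 0.01561, so n_i ≈ 8.00.

n_i = 8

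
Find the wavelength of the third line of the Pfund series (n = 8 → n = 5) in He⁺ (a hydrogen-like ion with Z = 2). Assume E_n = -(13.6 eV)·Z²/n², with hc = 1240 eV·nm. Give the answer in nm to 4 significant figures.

The Pfund series terminates on n_f = 5; the third line has n_i = 5+3 = 8.
ΔE = 54.40 × (1/5² − 1/8²) = 1.326 eV.
λ = 1240 / 1.326 = 935.1 nm.

935.1 nm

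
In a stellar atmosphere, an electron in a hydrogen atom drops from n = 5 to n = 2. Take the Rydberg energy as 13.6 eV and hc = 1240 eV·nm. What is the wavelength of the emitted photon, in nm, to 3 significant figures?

ΔE = 13.60 × (1/2² − 1/5²) = 13.60 × 0.2100 = 2.856 eV.
λ = hc/ΔE = 1240 / 2.856 = 434 nm.
This line belongs to the Balmer series.

434 nm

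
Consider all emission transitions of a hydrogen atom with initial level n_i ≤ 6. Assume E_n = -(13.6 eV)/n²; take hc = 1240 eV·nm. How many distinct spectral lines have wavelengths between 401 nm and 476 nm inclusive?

Enumerate all n_i → n_f pairs with 1 ≤ n_f < n_i ≤ 6 and compute λ = 1240 / [13.6·1·(1/n_f² − 1/n_i²)].
Lines falling in [401, 476] nm: 6→2 (410.3 nm), 5→2 (434.2 nm).

2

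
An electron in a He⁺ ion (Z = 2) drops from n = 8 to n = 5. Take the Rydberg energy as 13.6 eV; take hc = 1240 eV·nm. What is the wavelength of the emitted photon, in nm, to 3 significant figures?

For Z = 2 the level energies scale as Z², so the effective Rydberg energy is 13.6 × 4 = 54.40 eV.
ΔE = 54.40 × (1/5² − 1/8²) = 54.40 × 0.02438 = 1.326 eV.
λ = hc/ΔE = 1240 / 1.326 = 935 nm.

935 nm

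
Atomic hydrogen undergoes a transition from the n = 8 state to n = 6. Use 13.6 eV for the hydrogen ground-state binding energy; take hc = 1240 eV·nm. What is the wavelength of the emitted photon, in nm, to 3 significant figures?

ΔE = 13.60 × (1/6² − 1/8²) = 13.60 × 0.01215 = 0.1653 eV.
λ = hc/ΔE = 1240 / 0.1653 = 7500 nm.

7500 nm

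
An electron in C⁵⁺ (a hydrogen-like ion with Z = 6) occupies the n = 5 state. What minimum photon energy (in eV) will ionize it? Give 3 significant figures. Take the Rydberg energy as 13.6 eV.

E_n = −13.6 Z²/n² = −489.6/n² eV for Z = 6.
E_5 = −489.6/25 = −19.6 eV, so ionization (to E = 0) requires 19.6 eV.

19.6 eV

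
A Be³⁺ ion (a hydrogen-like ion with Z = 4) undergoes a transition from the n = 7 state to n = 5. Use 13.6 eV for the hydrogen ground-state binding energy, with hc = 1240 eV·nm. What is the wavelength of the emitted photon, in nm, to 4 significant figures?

290.9 nm

For Z = 4 the level energies scale as Z², so the effective Rydberg energy is 13.6 × 16 = 217.6 eV.
ΔE = 217.6 × (1/5² − 1/7²) = 217.6 × 0.01959 = 4.263 eV.
λ = hc/ΔE = 1240 / 4.263 = 290.9 nm.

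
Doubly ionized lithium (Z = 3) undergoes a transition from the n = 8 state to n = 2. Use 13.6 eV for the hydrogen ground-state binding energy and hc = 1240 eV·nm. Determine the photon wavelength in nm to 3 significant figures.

For Z = 3 the level energies scale as Z², so the effective Rydberg energy is 13.6 × 9 = 122.4 eV.
ΔE = 122.4 × (1/2² − 1/8²) = 122.4 × 0.2344 = 28.69 eV.
λ = hc/ΔE = 1240 / 28.69 = 43.2 nm.

43.2 nm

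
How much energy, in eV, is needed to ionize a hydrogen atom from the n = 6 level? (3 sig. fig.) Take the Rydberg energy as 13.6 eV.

E_6 = −13.60/36 = −0.378 eV, so ionization (to E = 0) requires 0.378 eV.

0.378 eV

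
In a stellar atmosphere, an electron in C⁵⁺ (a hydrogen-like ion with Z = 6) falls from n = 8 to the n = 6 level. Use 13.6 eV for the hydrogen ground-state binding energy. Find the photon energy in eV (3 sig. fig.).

The Bohr energies scale as Z², so for Z = 6: E_n = −489.6/n² eV.
E_8 = −489.6/64 = −7.650 eV and E_6 = −489.6/36 = −13.60 eV.
The photon energy is |E_8 − E_6| = 5.95 eV.

5.95 eV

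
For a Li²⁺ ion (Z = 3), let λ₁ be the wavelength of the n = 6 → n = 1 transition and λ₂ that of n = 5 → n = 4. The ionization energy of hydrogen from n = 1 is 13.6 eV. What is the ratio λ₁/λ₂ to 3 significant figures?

0.0231

λ ∝ 1/ΔE ∝ 1/(1/n_f² − 1/n_i²), and the Z² and hc factors cancel in the ratio.
λ₁/λ₂ = (1/4² − 1/5²)/(1/1² − 1/6²) = 0.02250/0.9722 = 0.0231.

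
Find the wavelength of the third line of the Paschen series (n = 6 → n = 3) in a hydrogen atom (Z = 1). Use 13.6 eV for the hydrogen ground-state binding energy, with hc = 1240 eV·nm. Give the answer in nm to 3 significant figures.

The Paschen series terminates on n_f = 3; the third line has n_i = 3+3 = 6.
ΔE = 13.60 × (1/3² − 1/6²) = 1.133 eV.
λ = 1240 / 1.133 = 1090 nm.

1090 nm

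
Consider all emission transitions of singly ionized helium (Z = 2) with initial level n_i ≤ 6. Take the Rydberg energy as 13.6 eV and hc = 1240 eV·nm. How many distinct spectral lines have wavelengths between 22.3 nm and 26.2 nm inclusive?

Enumerate all n_i → n_f pairs with 1 ≤ n_f < n_i ≤ 6 and compute λ = 1240 / [13.6·4·(1/n_f² − 1/n_i²)].
Lines falling in [22.3, 26.2] nm: 6→1 (23.45 nm), 5→1 (23.74 nm), 4→1 (24.31 nm), 3→1 (25.64 nm).

4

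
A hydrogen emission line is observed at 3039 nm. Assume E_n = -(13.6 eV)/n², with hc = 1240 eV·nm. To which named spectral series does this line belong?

Pfund

ΔE = 1240/3039 = 0.4080 eV.
This matches 13.6 × (1/5² − 1/10²), so n_f = 5: the Pfund series.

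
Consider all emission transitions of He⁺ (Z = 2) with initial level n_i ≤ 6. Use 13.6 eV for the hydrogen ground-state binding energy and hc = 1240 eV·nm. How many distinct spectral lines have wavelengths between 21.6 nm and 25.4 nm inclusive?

3

Enumerate all n_i → n_f pairs with 1 ≤ n_f < n_i ≤ 6 and compute λ = 1240 / [13.6·4·(1/n_f² − 1/n_i²)].
Lines falling in [21.6, 25.4] nm: 6→1 (23.45 nm), 5→1 (23.74 nm), 4→1 (24.31 nm).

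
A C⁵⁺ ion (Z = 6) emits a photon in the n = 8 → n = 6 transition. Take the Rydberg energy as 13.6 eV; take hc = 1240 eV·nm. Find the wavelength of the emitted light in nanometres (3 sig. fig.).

For Z = 6 the level energies scale as Z², so the effective Rydberg energy is 13.6 × 36 = 489.6 eV.
ΔE = 489.6 × (1/6² − 1/8²) = 489.6 × 0.01215 = 5.950 eV.
λ = hc/ΔE = 1240 / 5.950 = 208 nm.

208 nm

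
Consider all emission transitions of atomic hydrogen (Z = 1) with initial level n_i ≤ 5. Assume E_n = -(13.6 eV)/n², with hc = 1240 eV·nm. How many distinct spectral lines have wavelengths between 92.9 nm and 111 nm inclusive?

3

Enumerate all n_i → n_f pairs with 1 ≤ n_f < n_i ≤ 5 and compute λ = 1240 / [13.6·1·(1/n_f² − 1/n_i²)].
Lines falling in [92.9, 111] nm: 5→1 (94.98 nm), 4→1 (97.25 nm), 3→1 (102.6 nm).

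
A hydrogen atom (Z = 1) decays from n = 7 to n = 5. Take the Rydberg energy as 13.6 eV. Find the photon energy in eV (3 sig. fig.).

E_7 = −13.60/49 = −0.2776 eV and E_5 = −13.60/25 = −0.5440 eV.
The photon energy is |E_7 − E_5| = 0.266 eV.

0.266 eV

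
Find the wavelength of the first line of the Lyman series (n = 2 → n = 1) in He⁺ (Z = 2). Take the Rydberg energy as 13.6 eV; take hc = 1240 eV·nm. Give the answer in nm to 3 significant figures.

30.4 nm

The Lyman series terminates on n_f = 1; the first line has n_i = 1+1 = 2.
ΔE = 54.40 × (1/1² − 1/2²) = 40.80 eV.
λ = 1240 / 40.80 = 30.4 nm.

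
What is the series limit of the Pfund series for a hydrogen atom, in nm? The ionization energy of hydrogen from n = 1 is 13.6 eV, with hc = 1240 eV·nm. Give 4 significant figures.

The Pfund series has lower level n_f = 5; the series limit corresponds to n_i → ∞.
ΔE_max = 13.6 × 1 / 5² = 0.5440 eV.
λ_min = 1240 / 0.5440 = 2279 nm.

2279 nm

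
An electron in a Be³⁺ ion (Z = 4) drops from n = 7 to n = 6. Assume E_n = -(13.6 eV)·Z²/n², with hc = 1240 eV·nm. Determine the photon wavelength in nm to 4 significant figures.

For Z = 4 the level energies scale as Z², so the effective Rydberg energy is 13.6 × 16 = 217.6 eV.
ΔE = 217.6 × (1/6² − 1/7²) = 217.6 × 0.007370 = 1.604 eV.
λ = hc/ΔE = 1240 / 1.604 = 773.2 nm.

773.2 nm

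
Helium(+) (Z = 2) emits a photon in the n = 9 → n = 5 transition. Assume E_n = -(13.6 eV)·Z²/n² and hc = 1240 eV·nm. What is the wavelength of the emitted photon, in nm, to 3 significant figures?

824 nm

For Z = 2 the level energies scale as Z², so the effective Rydberg energy is 13.6 × 4 = 54.40 eV.
ΔE = 54.40 × (1/5² − 1/9²) = 54.40 × 0.02765 = 1.504 eV.
λ = hc/ΔE = 1240 / 1.504 = 824 nm.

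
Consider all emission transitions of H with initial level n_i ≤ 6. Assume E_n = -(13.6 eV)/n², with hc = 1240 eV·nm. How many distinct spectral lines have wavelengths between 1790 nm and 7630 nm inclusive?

4

Enumerate all n_i → n_f pairs with 1 ≤ n_f < n_i ≤ 6 and compute λ = 1240 / [13.6·1·(1/n_f² − 1/n_i²)].
Lines falling in [1790, 7630] nm: 4→3 (1876 nm), 6→4 (2626 nm), 5→4 (4052 nm), 6→5 (7460 nm).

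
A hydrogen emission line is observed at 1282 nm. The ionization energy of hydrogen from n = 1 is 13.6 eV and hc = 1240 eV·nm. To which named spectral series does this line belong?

Paschen

ΔE = 1240/1282 = 0.9672 eV.
This matches 13.6 × (1/3² − 1/5²), so n_f = 3: the Paschen series.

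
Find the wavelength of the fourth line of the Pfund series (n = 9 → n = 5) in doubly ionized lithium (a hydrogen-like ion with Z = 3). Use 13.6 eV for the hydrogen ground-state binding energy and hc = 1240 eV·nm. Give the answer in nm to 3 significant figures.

The Pfund series terminates on n_f = 5; the fourth line has n_i = 5+4 = 9.
ΔE = 122.4 × (1/5² − 1/9²) = 3.385 eV.
λ = 1240 / 3.385 = 366 nm.

366 nm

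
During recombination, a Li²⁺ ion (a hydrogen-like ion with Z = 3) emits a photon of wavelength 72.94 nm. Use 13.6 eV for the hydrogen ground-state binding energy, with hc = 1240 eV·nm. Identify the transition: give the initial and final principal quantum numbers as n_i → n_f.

n_i = 3, n_f = 2

The photon energy is ΔE = hc/λ = 1240 / 72.94 = 17.00 eV.
With Z = 3, ΔE = 122.4 × (1/n_f² − 1/n_i²), so 1/n_f² − 1/n_i² = 0.1389.
Trying n_f = 2 gives 1/n_i² = 0.1111, i.e. n_i ≈ 3; this pair matches.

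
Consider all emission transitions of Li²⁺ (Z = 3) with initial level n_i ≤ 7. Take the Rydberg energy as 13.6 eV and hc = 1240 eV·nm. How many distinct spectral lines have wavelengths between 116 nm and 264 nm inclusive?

4

Enumerate all n_i → n_f pairs with 1 ≤ n_f < n_i ≤ 7 and compute λ = 1240 / [13.6·9·(1/n_f² − 1/n_i²)].
Lines falling in [116, 264] nm: 6→3 (121.6 nm), 5→3 (142.5 nm), 4→3 (208.4 nm), 7→4 (240.7 nm).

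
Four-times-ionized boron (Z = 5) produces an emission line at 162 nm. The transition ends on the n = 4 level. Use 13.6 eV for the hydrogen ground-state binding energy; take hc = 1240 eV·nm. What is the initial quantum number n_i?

n_i = 5

The photon energy is ΔE = hc/λ = 1240 / 162 = 7.654 eV.
With Z = 5, ΔE = 340.0 × (1/n_f² − 1/n_i²), so 1/n_f² − 1/n_i² = 0.02251.
With n_f = 4: 1/n_i² = 1/16 − 0.02251 = 0.03999, so n_i ≈ 5.00.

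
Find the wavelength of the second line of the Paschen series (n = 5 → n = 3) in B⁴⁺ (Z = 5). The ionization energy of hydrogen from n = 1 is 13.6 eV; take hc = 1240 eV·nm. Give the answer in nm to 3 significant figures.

The Paschen series terminates on n_f = 3; the second line has n_i = 3+2 = 5.
ΔE = 340.0 × (1/3² − 1/5²) = 24.18 eV.
λ = 1240 / 24.18 = 51.3 nm.

51.3 nm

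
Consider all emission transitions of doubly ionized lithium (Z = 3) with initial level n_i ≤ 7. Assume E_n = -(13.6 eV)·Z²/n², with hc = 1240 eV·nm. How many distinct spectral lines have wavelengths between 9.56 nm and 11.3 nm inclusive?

Enumerate all n_i → n_f pairs with 1 ≤ n_f < n_i ≤ 7 and compute λ = 1240 / [13.6·9·(1/n_f² − 1/n_i²)].
Lines falling in [9.56, 11.3] nm: 7→1 (10.34 nm), 6→1 (10.42 nm), 5→1 (10.55 nm), 4→1 (10.81 nm).

4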